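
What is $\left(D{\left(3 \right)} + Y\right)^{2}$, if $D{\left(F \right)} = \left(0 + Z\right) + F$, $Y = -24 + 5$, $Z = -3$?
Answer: $361$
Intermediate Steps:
$Y = -19$
$D{\left(F \right)} = -3 + F$ ($D{\left(F \right)} = \left(0 - 3\right) + F = -3 + F$)
$\left(D{\left(3 \right)} + Y\right)^{2} = \left(\left(-3 + 3\right) - 19\right)^{2} = \left(0 - 19\right)^{2} = \left(-19\right)^{2} = 361$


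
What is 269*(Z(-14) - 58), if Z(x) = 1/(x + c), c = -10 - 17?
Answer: -639951/41 ≈ -15609.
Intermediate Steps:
c = -27
Z(x) = 1/(-27 + x) (Z(x) = 1/(x - 27) = 1/(-27 + x))
269*(Z(-14) - 58) = 269*(1/(-27 - 14) - 58) = 269*(1/(-41) - 58) = 269*(-1/41 - 58) = 269*(-2379/41) = -639951/41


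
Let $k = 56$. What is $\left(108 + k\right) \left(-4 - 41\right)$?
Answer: $-7380$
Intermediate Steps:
$\left(108 + k\right) \left(-4 - 41\right) = \left(108 + 56\right) \left(-4 - 41\right) = 164 \left(-45\right) = -7380$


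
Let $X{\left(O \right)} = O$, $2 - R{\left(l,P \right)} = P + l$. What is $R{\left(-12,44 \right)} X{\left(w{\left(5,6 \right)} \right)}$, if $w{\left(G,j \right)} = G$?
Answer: $-150$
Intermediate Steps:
$R{\left(l,P \right)} = 2 - P - l$ ($R{\left(l,P \right)} = 2 - \left(P + l\right) = 2 - P - l$)
$R{\left(-12,44 \right)} X{\left(w{\left(5,6 \right)} \right)} = \left(2 - 44 - -12\right) 5 = \left(2 - 44 + 12\right) 5 = \left(-30\right) 5 = -150$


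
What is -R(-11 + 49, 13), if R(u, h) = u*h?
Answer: -494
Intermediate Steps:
R(u, h) = h*u
-R(-11 + 49, 13) = -13*(-11 + 49) = -13*38 = -1*494 = -494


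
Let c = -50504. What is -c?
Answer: 50504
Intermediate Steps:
-c = -1*(-50504) = 50504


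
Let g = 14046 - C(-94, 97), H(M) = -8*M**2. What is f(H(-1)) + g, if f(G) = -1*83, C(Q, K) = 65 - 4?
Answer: 13902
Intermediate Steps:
C(Q, K) = 61
f(G) = -83
g = 13985 (g = 14046 - 1*61 = 14046 - 61 = 13985)
f(H(-1)) + g = -83 + 13985 = 13902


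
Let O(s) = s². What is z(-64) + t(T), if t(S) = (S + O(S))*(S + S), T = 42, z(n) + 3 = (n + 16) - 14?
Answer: 151639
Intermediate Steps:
z(n) = -1 + n (z(n) = -3 + ((n + 16) - 14) = -3 + ((16 + n) - 14) = -3 + (2 + n) = -1 + n)
t(S) = 2*S*(S + S²) (t(S) = (S + S²)*(S + S) = (S + S²)*(2*S) = 2*S*(S + S²))
z(-64) + t(T) = (-1 - 64) + 2*42²*(1 + 42) = -65 + 2*1764*43 = -65 + 151704 = 151639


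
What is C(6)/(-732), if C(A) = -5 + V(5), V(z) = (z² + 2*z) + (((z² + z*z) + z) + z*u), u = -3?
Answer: -35/366 ≈ -0.095628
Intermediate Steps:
V(z) = 3*z² (V(z) = (z² + 2*z) + (((z² + z*z) + z) + z*(-3)) = (z² + 2*z) + (((z² + z²) + z) - 3*z) = (z² + 2*z) + ((2*z² + z) - 3*z) = (z² + 2*z) + ((z + 2*z²) - 3*z) = (z² + 2*z) + (-2*z + 2*z²) = 3*z²)
C(A) = 70 (C(A) = -5 + 3*5² = -5 + 3*25 = -5 + 75 = 70)
C(6)/(-732) = 70/(-732) = 70*(-1/732) = -35/366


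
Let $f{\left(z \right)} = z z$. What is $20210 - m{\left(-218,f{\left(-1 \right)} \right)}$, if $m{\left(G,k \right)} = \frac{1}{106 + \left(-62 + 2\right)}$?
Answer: $\frac{929659}{46} \approx 20210.0$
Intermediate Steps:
$f{\left(z \right)} = z^{2}$
$m{\left(G,k \right)} = \frac{1}{46}$ ($m{\left(G,k \right)} = \frac{1}{106 - 60} = \frac{1}{46}$)
$20210 - m{\left(-218,f{\left(-1 \right)} \right)} = 20210 - \frac{1}{46} = \frac{929659}{46}$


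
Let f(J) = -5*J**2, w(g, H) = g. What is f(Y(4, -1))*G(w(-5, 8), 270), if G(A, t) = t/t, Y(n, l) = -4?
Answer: -80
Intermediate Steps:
G(A, t) = 1
f(Y(4, -1))*G(w(-5, 8), 270) = -5*(-4)**2*1 = -5*16*1 = -80*1 = -80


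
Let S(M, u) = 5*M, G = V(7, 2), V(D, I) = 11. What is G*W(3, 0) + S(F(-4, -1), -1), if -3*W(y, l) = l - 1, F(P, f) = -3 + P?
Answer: -94/3 ≈ -31.333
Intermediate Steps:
G = 11
W(y, l) = ⅓ - l/3 (W(y, l) = -(l - 1)/3 = -(-1 + l)/3 = ⅓ - l/3)
G*W(3, 0) + S(F(-4, -1), -1) = 11*(⅓ - ⅓*0) + 5*(-3 - 4) = 11*(⅓ + 0) + 5*(-7) = 11*(⅓) - 35 = 11/3 - 35 = -94/3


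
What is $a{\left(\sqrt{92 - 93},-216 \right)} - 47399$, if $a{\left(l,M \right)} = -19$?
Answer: $-47418$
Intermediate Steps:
$a{\left(\sqrt{92 - 93},-216 \right)} - 47399 = -19 - 47399 = -47418$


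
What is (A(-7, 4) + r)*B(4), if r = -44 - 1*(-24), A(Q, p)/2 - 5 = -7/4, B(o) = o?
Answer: -54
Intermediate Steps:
A(Q, p) = 13/2 (A(Q, p) = 10 + 2*(-7/4) = 10 - 7/2 = 13/2)
r = -20 (r = -44 + 24 = -20)
(A(-7, 4) + r)*B(4) = (13/2 - 20)*4 = -27/2*4 = -54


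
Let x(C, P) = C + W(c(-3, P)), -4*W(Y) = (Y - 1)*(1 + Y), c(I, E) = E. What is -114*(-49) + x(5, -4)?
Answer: 22349/4 ≈ 5587.3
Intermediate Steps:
W(Y) = -(1 + Y)*(-1 + Y)/4 (W(Y) = -(Y - 1)*(1 + Y)/4 = -(-1 + Y)*(1 + Y)/4 = -(1 + Y)*(-1 + Y)/4)
x(C, P) = ¼ + C - P²/4 (x(C, P) = C + (¼ - P²/4) = ¼ + C - P²/4)
-114*(-49) + x(5, -4) = -114*(-49) + (¼ + 5 - ¼*(-4)²) = 5586 + (¼ + 5 - ¼*16) = 5586 + (¼ + 5 - 4) = 5586 + 5/4 = 22349/4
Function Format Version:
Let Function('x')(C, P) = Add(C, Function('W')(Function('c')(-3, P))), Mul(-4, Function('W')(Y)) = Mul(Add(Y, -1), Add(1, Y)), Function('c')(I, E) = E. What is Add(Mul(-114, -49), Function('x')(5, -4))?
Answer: Rational(22349, 4) ≈ 5587.3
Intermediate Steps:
Function('W')(Y) = Mul(Rational(-1, 4), Add(1, Y), Add(-1, Y)) (Function('W')(Y) = Mul(Rational(-1, 4), Mul(Add(Y, -1), Add(1, Y))) = Mul(Rational(-1, 4), Mul(Add(-1, Y), Add(1, Y))) = Mul(Rational(-1, 4), Mul(Add(1, Y), Add(-1, Y))) = Mul(Rational(-1, 4), Add(1, Y), Add(-1, Y)))
Function('x')(C, P) = Add(Rational(1, 4), C, Mul(Rational(-1, 4), Pow(P, 2))) (Function('x')(C, P) = Add(C, Add(Rational(1, 4), Mul(Rational(-1, 4), Pow(P, 2)))) = Add(Rational(1, 4), C, Mul(Rational(-1, 4), Pow(P, 2))))
Add(Mul(-114, -49), Function('x')(5, -4)) = Add(Mul(-114, -49), Add(Rational(1, 4), 5, Mul(Rational(-1, 4), Pow(-4, 2)))) = Add(5586, Add(Rational(1, 4), 5, Mul(Rational(-1, 4), 16))) = Add(5586, Add(Rational(1, 4), 5, -4)) = Add(5586, Rational(5, 4)) = Rational(22349, 4)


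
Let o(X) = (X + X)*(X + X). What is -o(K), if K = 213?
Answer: -181476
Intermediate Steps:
o(X) = 4*X**2 (o(X) = (2*X)*(2*X) = 4*X**2)
-o(K) = -4*213**2 = -4*45369 = -1*181476 = -181476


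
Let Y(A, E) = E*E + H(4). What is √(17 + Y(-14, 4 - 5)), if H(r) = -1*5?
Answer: √13 ≈ 3.6056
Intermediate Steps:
H(r) = -5
Y(A, E) = -5 + E² (Y(A, E) = E*E - 5 = E² - 5 = -5 + E²)
√(17 + Y(-14, 4 - 5)) = √(17 + (-5 + (4 - 5)²)) = √(17 + (-5 + (-1)²)) = √(17 + (-5 + 1)) = √(17 - 4) = √13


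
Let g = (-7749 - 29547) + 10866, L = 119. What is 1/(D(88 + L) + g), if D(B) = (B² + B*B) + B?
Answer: 1/59475 ≈ 1.6814e-5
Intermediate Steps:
D(B) = B + 2*B² (D(B) = (B² + B²) + B = 2*B² + B = B + 2*B²)
g = -26430 (g = -37296 + 10866 = -26430)
1/(D(88 + L) + g) = 1/((88 + 119)*(1 + 2*(88 + 119)) - 26430) = 1/(207*(1 + 2*207) - 26430) = 1/(207*(1 + 414) - 26430) = 1/(207*415 - 26430) = 1/(85905 - 26430) = 1/59475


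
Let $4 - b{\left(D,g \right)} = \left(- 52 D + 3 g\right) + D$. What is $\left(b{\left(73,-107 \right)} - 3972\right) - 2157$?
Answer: $-2081$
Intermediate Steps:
$b{\left(D,g \right)} = 4 - 3 g + 51 D$ ($b{\left(D,g \right)} = 4 - \left(\left(- 52 D + 3 g\right) + D\right) = 4 - \left(- 51 D + 3 g\right) = 4 + \left(- 3 g + 51 D\right) = 4 - 3 g + 51 D$)
$\left(b{\left(73,-107 \right)} - 3972\right) - 2157 = \left(\left(4 - -321 + 51 \cdot 73\right) - 3972\right) - 2157 = \left(\left(4 + 321 + 3723\right) - 3972\right) - 2157 = \left(4048 - 3972\right) - 2157 = 76 - 2157 = -2081$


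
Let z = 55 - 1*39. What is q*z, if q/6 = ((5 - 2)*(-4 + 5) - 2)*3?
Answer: 288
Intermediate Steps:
z = 16 (z = 55 - 39 = 16)
q = 18 (q = 6*(((5 - 2)*(-4 + 5) - 2)*3) = 6*((3*1 - 2)*3) = 6*((3 - 2)*3) = 6*(1*3) = 6*3 = 18)
q*z = 18*16 = 288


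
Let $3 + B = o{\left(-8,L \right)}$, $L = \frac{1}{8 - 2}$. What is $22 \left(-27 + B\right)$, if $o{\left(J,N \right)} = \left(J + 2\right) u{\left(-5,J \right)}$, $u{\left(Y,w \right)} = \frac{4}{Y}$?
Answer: $- \frac{2772}{5} \approx -554.4$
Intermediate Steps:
$L = \frac{1}{6} \approx 0.16667$
$o{\left(J,N \right)} = - \frac{8}{5} - \frac{4 J}{5}$ ($o{\left(J,N \right)} = \left(J + 2\right) \frac{4}{-5} = \left(2 + J\right) 4 \left(- \frac{1}{5}\right) = \left(2 + J\right) \left(- \frac{4}{5}\right) = - \frac{8}{5} - \frac{4 J}{5}$)
$B = \frac{9}{5}$ ($B = -3 - - \frac{24}{5} = -3 + \left(- \frac{8}{5} + \frac{32}{5}\right) = -3 + \frac{24}{5} = \frac{9}{5} \approx 1.8$)
$22 \left(-27 + B\right) = 22 \left(-27 + \frac{9}{5}\right) = 22 \left(- \frac{126}{5}\right) = - \frac{2772}{5}$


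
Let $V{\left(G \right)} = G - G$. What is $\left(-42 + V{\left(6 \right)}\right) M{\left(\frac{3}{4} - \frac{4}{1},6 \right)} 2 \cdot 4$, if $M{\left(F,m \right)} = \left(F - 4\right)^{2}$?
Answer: $-17661$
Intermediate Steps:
$V{\left(G \right)} = 0$
$M{\left(F,m \right)} = \left(-4 + F\right)^{2}$
$\left(-42 + V{\left(6 \right)}\right) M{\left(\frac{3}{4} - \frac{4}{1},6 \right)} 2 \cdot 4 = \left(-42 + 0\right) \left(-4 + \left(\frac{3}{4} - \frac{4}{1}\right)\right)^{2} \cdot 2 \cdot 4 = - 42 \left(-4 + \left(3 \cdot \frac{1}{4} - 4\right)\right)^{2} \cdot 2 \cdot 4 = - 42 \left(-4 + \left(\frac{3}{4} - 4\right)\right)^{2} \cdot 2 \cdot 4 = - 42 \left(-4 - \frac{13}{4}\right)^{2} \cdot 2 \cdot 4 = - 42 \left(- \frac{29}{4}\right)^{2} \cdot 2 \cdot 4 = - 42 \cdot \frac{841}{16} \cdot 2 \cdot 4 = - 42 \cdot \frac{841}{8} \cdot 4 = \left(-42\right) \frac{841}{2} = -17661$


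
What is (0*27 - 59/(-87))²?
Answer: 3481/7569 ≈ 0.45990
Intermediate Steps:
(0*27 - 59/(-87))² = (0 - 59*(-1/87))² = (0 + 59/87)² = (59/87)² = 3481/7569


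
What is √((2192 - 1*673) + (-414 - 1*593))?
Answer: 16*√2 ≈ 22.627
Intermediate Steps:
√((2192 - 1*673) + (-414 - 1*593)) = √((2192 - 673) + (-414 - 593)) = √(1519 - 1007) = √512 = 16*√2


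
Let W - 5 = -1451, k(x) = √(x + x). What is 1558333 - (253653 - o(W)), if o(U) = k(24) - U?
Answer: 1306126 + 4*√3 ≈ 1.3061e+6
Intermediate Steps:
k(x) = √2*√x (k(x) = √(2*x) = √2*√x)
W = -1446 (W = 5 - 1451 = -1446)
o(U) = -U + 4*√3 (o(U) = √2*√24 - U = √2*(2*√6) - U = 4*√3 - U = -U + 4*√3)
1558333 - (253653 - o(W)) = 1558333 - (253653 - (-1*(-1446) + 4*√3)) = 1558333 - (253653 - (1446 + 4*√3)) = 1558333 - (253653 + (-1446 - 4*√3)) = 1558333 - (252207 - 4*√3) = 1558333 + (-252207 + 4*√3) = 1306126 + 4*√3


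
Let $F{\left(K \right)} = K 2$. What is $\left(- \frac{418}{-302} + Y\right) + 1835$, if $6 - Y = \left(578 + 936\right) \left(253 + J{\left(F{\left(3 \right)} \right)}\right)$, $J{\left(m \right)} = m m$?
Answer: $- \frac{65791246}{151} \approx -4.357 \cdot 10^{5}$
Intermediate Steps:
$F{\left(K \right)} = 2 K$
$J{\left(m \right)} = m^{2}$
$Y = -437540$ ($Y = 6 - \left(578 + 936\right) \left(253 + \left(2 \cdot 3\right)^{2}\right) = 6 - 1514 \left(253 + 6^{2}\right) = 6 - 1514 \left(253 + 36\right) = 6 - 1514 \cdot 289 = 6 - 437546 = -437540$)
$\left(- \frac{418}{-302} + Y\right) + 1835 = \left(- \frac{418}{-302} - 437540\right) + 1835 = \left(\left(-418\right) \left(- \frac{1}{302}\right) - 437540\right) + 1835 = \left(\frac{209}{151} - 437540\right) + 1835 = - \frac{66068331}{151} + 1835 = - \frac{65791246}{151}$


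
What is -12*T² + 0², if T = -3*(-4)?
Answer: -1728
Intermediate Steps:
T = 12
-12*T² + 0² = -12*12² + 0² = -12*144 + 0 = -1728 + 0 = -1728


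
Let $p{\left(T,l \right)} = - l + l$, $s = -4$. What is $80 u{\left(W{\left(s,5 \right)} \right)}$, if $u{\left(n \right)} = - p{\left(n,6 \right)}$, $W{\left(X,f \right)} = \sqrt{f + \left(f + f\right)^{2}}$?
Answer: $0$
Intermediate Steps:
$p{\left(T,l \right)} = 0$
$W{\left(X,f \right)} = \sqrt{f + 4 f^{2}}$ ($W{\left(X,f \right)} = \sqrt{f + \left(2 f\right)^{2}} = \sqrt{f + 4 f^{2}}$)
$u{\left(n \right)} = 0$ ($u{\left(n \right)} = \left(-1\right) 0 = 0$)
$80 u{\left(W{\left(s,5 \right)} \right)} = 80 \cdot 0 = 0$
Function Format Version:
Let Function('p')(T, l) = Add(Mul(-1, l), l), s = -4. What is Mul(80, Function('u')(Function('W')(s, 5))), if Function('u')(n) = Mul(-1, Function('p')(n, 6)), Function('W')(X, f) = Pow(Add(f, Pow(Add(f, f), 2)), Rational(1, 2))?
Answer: 0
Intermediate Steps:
Function('p')(T, l) = 0
Function('W')(X, f) = Pow(Add(f, Mul(4, Pow(f, 2))), Rational(1, 2)) (Function('W')(X, f) = Pow(Add(f, Pow(Mul(2, f), 2)), Rational(1, 2)) = Pow(Add(f, Mul(4, Pow(f, 2))), Rational(1, 2)))
Function('u')(n) = 0 (Function('u')(n) = Mul(-1, 0) = 0)
Mul(80, Function('u')(Function('W')(s, 5))) = Mul(80, 0) = 0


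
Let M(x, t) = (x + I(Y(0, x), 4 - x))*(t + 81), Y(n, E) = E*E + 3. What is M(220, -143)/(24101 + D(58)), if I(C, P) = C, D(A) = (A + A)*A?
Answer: -3014626/30829 ≈ -97.785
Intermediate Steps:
D(A) = 2*A² (D(A) = (2*A)*A = 2*A²)
Y(n, E) = 3 + E² (Y(n, E) = E² + 3 = 3 + E²)
M(x, t) = (81 + t)*(3 + x + x²) (M(x, t) = (x + (3 + x²))*(t + 81) = (3 + x + x²)*(81 + t) = (81 + t)*(3 + x + x²))
M(220, -143)/(24101 + D(58)) = (243 + 81*220 + 81*220² - 143*220 - 143*(3 + 220²))/(24101 + 2*58²) = (243 + 17820 + 81*48400 - 31460 - 143*(3 + 48400))/(24101 + 2*3364) = (243 + 17820 + 3920400 - 31460 - 143*48403)/(24101 + 6728) = (243 + 17820 + 3920400 - 31460 - 6921629)/30829 = -3014626*1/30829 = -3014626/30829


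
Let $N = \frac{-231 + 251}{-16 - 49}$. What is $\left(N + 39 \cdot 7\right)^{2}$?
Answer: $\frac{12567025}{169} \approx 74361.0$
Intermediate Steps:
$N = - \frac{4}{13}$ ($N = \frac{20}{-65} = 20 \left(- \frac{1}{65}\right) = - \frac{4}{13} \approx -0.30769$)
$\left(N + 39 \cdot 7\right)^{2} = \left(- \frac{4}{13} + 39 \cdot 7\right)^{2} = \left(- \frac{4}{13} + 273\right)^{2} = \left(\frac{3545}{13}\right)^{2} = \frac{12567025}{169}$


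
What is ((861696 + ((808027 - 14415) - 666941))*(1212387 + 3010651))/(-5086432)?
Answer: -2086955699473/2543216 ≈ -8.2060e+5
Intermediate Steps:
((861696 + ((808027 - 14415) - 666941))*(1212387 + 3010651))/(-5086432) = ((861696 + (793612 - 666941))*4223038)*(-1/5086432) = ((861696 + 126671)*4223038)*(-1/5086432) = (988367*4223038)*(-1/5086432) = 4173911398946*(-1/5086432) = -2086955699473/2543216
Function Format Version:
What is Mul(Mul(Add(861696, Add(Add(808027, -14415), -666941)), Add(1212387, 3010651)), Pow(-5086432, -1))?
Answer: Rational(-2086955699473, 2543216) ≈ -8.2060e+5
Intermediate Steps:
Mul(Mul(Add(861696, Add(Add(808027, -14415), -666941)), Add(1212387, 3010651)), Pow(-5086432, -1)) = Mul(Mul(Add(861696, Add(793612, -666941)), 4223038), Rational(-1, 5086432)) = Mul(Mul(Add(861696, 126671), 4223038), Rational(-1, 5086432)) = Mul(Mul(988367, 4223038), Rational(-1, 5086432)) = Mul(4173911398946, Rational(-1, 5086432)) = Rational(-2086955699473, 2543216)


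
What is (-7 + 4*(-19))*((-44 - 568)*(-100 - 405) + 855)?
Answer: -25722945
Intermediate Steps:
(-7 + 4*(-19))*((-44 - 568)*(-100 - 405) + 855) = (-7 - 76)*(-612*(-505) + 855) = -83*(309060 + 855) = -83*309915 = -25722945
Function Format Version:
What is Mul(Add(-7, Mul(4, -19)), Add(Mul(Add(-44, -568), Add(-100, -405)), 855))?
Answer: -25722945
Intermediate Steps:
Mul(Add(-7, Mul(4, -19)), Add(Mul(Add(-44, -568), Add(-100, -405)), 855)) = Mul(Add(-7, -76), Add(Mul(-612, -505), 855)) = Mul(-83, Add(309060, 855)) = Mul(-83, 309915) = -25722945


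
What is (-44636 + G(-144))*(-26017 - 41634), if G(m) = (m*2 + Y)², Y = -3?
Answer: -2709084295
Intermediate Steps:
G(m) = (-3 + 2*m)² (G(m) = (m*2 - 3)² = (2*m - 3)² = (-3 + 2*m)²)
(-44636 + G(-144))*(-26017 - 41634) = (-44636 + (-3 + 2*(-144))²)*(-26017 - 41634) = (-44636 + (-3 - 288)²)*(-67651) = (-44636 + (-291)²)*(-67651) = (-44636 + 84681)*(-67651) = 40045*(-67651) = -2709084295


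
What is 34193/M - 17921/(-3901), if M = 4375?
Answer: 211791268/17066875 ≈ 12.409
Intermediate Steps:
34193/M - 17921/(-3901) = 34193/4375 - 17921/(-3901) = 34193*(1/4375) - 17921*(-1/3901) = 34193/4375 + 17921/3901 = 211791268/17066875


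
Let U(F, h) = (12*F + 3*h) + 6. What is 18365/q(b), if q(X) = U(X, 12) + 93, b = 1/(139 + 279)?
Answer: 3838285/28221 ≈ 136.01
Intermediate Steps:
b = 1/418 ≈ 0.0023923
U(F, h) = 6 + 3*h + 12*F (U(F, h) = (3*h + 12*F) + 6 = 6 + 3*h + 12*F)
q(X) = 135 + 12*X (q(X) = (6 + 3*12 + 12*X) + 93 = (6 + 36 + 12*X) + 93 = (42 + 12*X) + 93 = 135 + 12*X)
18365/q(b) = 18365/(135 + 12*(1/418)) = 18365/(135 + 6/209) = 18365/(28221/209) = 18365*(209/28221) = 3838285/28221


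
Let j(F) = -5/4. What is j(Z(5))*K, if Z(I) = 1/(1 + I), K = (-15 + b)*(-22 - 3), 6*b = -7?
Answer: -12125/24 ≈ -505.21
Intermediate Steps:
b = -7/6 (b = (1/6)*(-7) = -7/6 ≈ -1.1667)
K = 2425/6 (K = (-15 - 7/6)*(-22 - 3) = -97/6*(-25) = 2425/6 ≈ 404.17)
j(F) = -5/4 (j(F) = -5*1/4 = -5/4)
j(Z(5))*K = -5/4*2425/6 = -12125/24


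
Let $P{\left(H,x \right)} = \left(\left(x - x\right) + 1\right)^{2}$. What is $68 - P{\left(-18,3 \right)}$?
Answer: $67$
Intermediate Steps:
$P{\left(H,x \right)} = 1$ ($P{\left(H,x \right)} = \left(0 + 1\right)^{2} = 1^{2} = 1$)
$68 - P{\left(-18,3 \right)} = 68 - 1 = 67$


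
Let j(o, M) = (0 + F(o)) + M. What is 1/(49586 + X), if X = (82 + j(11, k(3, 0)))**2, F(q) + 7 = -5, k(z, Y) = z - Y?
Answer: 1/54915 ≈ 1.8210e-5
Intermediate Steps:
F(q) = -12 (F(q) = -7 - 5 = -12)
j(o, M) = -12 + M (j(o, M) = (0 - 12) + M = -12 + M)
X = 5329 (X = (82 + (-12 + (3 - 1*0)))**2 = (82 + (-12 + (3 + 0)))**2 = (82 + (-12 + 3))**2 = (82 - 9)**2 = 73**2 = 5329)
1/(49586 + X) = 1/(49586 + 5329) = 1/54915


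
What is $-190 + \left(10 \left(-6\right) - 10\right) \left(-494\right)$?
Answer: $34390$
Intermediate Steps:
$-190 + \left(10 \left(-6\right) - 10\right) \left(-494\right) = -190 + \left(-60 - 10\right) \left(-494\right) = -190 - -34580 = -190 + 34580 = 34390$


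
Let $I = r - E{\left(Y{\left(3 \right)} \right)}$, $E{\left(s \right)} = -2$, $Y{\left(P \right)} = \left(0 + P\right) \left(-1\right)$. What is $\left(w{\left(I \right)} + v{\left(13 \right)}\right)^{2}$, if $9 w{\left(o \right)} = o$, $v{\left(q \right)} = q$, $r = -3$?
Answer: $\frac{13456}{81} \approx 166.12$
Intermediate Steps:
$Y{\left(P \right)} = - P$ ($Y{\left(P \right)} = P \left(-1\right) = - P$)
$I = -1$ ($I = -3 - -2 = -3 + 2 = -1$)
$w{\left(o \right)} = \frac{o}{9}$
$\left(w{\left(I \right)} + v{\left(13 \right)}\right)^{2} = \left(\frac{1}{9} \left(-1\right) + 13\right)^{2} = \left(- \frac{1}{9} + 13\right)^{2} = \left(\frac{116}{9}\right)^{2} = \frac{13456}{81}$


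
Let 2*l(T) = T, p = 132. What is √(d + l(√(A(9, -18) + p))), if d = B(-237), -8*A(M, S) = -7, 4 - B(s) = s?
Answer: √(3856 + 2*√2126)/4 ≈ 15.709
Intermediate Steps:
B(s) = 4 - s
A(M, S) = 7/8 (A(M, S) = -⅛*(-7) = 7/8)
l(T) = T/2
d = 241 (d = 4 - 1*(-237) = 4 + 237 = 241)
√(d + l(√(A(9, -18) + p))) = √(241 + √(7/8 + 132)/2) = √(241 + √(1063/8)/2) = √(241 + (√2126/4)/2) = √(241 + √2126/8)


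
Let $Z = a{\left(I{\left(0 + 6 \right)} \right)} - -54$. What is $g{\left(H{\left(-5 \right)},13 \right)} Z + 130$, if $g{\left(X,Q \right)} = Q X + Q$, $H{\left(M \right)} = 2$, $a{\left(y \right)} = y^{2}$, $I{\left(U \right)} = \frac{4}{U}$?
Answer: $\frac{6760}{3} \approx 2253.3$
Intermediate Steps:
$g{\left(X,Q \right)} = Q + Q X$
$Z = \frac{490}{9}$ ($Z = \left(\frac{4}{0 + 6}\right)^{2} - -54 = \left(\frac{4}{6}\right)^{2} + 54 = \left(4 \cdot \frac{1}{6}\right)^{2} + 54 = \left(\frac{2}{3}\right)^{2} + 54 = \frac{4}{9} + 54 = \frac{490}{9} \approx 54.444$)
$g{\left(H{\left(-5 \right)},13 \right)} Z + 130 = 13 \left(1 + 2\right) \frac{490}{9} + 130 = 13 \cdot 3 \cdot \frac{490}{9} + 130 = 39 \cdot \frac{490}{9} + 130 = \frac{6370}{3} + 130 = \frac{6760}{3}$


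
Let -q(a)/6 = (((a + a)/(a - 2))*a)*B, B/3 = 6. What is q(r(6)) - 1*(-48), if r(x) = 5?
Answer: -1752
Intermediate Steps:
B = 18 (B = 3*6 = 18)
q(a) = -216*a**2/(-2 + a) (q(a) = -6*((a + a)/(a - 2))*a*18 = -6*((2*a)/(-2 + a))*a*18 = -6*(2*a/(-2 + a))*a*18 = -6*2*a**2/(-2 + a)*18 = -216*a**2/(-2 + a))
q(r(6)) - 1*(-48) = -216*5**2/(-2 + 5) - 1*(-48) = -216*25/3 + 48 = -216*25*1/3 + 48 = -1800 + 48 = -1752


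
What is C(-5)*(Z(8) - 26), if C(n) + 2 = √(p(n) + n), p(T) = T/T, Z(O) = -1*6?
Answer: 64 - 64*I ≈ 64.0 - 64.0*I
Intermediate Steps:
Z(O) = -6
p(T) = 1
C(n) = -2 + √(1 + n)
C(-5)*(Z(8) - 26) = (-2 + √(1 - 5))*(-6 - 26) = (-2 + √(-4))*(-32) = (-2 + 2*I)*(-32) = 64 - 64*I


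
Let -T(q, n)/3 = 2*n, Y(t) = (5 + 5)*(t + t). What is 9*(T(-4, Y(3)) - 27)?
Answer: -3483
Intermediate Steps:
Y(t) = 20*t (Y(t) = 10*(2*t) = 20*t)
T(q, n) = -6*n
9*(T(-4, Y(3)) - 27) = 9*(-120*3 - 27) = 9*(-6*60 - 27) = 9*(-360 - 27) = 9*(-387) = -3483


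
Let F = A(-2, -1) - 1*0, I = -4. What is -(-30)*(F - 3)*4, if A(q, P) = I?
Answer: -840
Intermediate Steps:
A(q, P) = -4
F = -4 (F = -4 - 1*0 = -4 + 0 = -4)
-(-30)*(F - 3)*4 = -(-30)*(-4 - 3)*4 = -(-30)*(-7)*4 = -6*35*4 = -210*4 = -840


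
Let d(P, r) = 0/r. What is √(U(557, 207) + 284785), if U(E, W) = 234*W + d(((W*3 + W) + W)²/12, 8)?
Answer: √333223 ≈ 577.25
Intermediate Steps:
d(P, r) = 0
U(E, W) = 234*W (U(E, W) = 234*W + 0 = 234*W)
√(U(557, 207) + 284785) = √(234*207 + 284785) = √(48438 + 284785) = √333223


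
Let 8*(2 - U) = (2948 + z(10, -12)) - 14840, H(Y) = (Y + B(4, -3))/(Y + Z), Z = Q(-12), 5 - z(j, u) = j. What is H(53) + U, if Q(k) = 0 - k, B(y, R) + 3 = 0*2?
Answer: 154949/104 ≈ 1489.9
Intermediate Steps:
B(y, R) = -3 (B(y, R) = -3 + 0*2 = -3 + 0 = -3)
Q(k) = -k
z(j, u) = 5 - j
Z = 12 (Z = -1*(-12) = 12)
H(Y) = (-3 + Y)/(12 + Y) (H(Y) = (Y - 3)/(Y + 12) = (-3 + Y)/(12 + Y))
U = 11913/8 (U = 2 - ((2948 + (5 - 1*10)) - 14840)/8 = 2 - ((2948 + (5 - 10)) - 14840)/8 = 2 - ((2948 - 5) - 14840)/8 = 2 - (2943 - 14840)/8 = 2 - ⅛*(-11897) = 2 + 11897/8 = 11913/8 ≈ 1489.1)
H(53) + U = (-3 + 53)/(12 + 53) + 11913/8 = 50/65 + 11913/8 = (1/65)*50 + 11913/8 = 10/13 + 11913/8 = 154949/104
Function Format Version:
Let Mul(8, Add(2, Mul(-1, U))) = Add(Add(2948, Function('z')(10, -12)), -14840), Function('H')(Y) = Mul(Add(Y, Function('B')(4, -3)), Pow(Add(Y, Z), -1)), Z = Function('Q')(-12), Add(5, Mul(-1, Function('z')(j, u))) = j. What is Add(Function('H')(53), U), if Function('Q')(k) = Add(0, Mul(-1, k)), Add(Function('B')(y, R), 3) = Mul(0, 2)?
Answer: Rational(154949, 104) ≈ 1489.9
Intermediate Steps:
Function('B')(y, R) = -3 (Function('B')(y, R) = Add(-3, Mul(0, 2)) = Add(-3, 0) = -3)
Function('Q')(k) = Mul(-1, k)
Function('z')(j, u) = Add(5, Mul(-1, j))
Z = 12 (Z = Mul(-1, -12) = 12)
Function('H')(Y) = Mul(Pow(Add(12, Y), -1), Add(-3, Y)) (Function('H')(Y) = Mul(Add(Y, -3), Pow(Add(Y, 12), -1)) = Mul(Add(-3, Y), Pow(Add(12, Y), -1)) = Mul(Pow(Add(12, Y), -1), Add(-3, Y)))
U = Rational(11913, 8) (U = Add(2, Mul(Rational(-1, 8), Add(Add(2948, Add(5, Mul(-1, 10))), -14840))) = Add(2, Mul(Rational(-1, 8), Add(Add(2948, Add(5, -10)), -14840))) = Add(2, Mul(Rational(-1, 8), Add(Add(2948, -5), -14840))) = Add(2, Mul(Rational(-1, 8), Add(2943, -14840))) = Add(2, Mul(Rational(-1, 8), -11897)) = Add(2, Rational(11897, 8)) = Rational(11913, 8) ≈ 1489.1)
Add(Function('H')(53), U) = Add(Mul(Pow(Add(12, 53), -1), Add(-3, 53)), Rational(11913, 8)) = Add(Mul(Pow(65, -1), 50), Rational(11913, 8)) = Add(Mul(Rational(1, 65), 50), Rational(11913, 8)) = Add(Rational(10, 13), Rational(11913, 8)) = Rational(154949, 104)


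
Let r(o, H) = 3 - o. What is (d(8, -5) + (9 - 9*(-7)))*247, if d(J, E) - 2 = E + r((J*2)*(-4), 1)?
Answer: 33592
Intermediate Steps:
d(J, E) = 5 + E + 8*J (d(J, E) = 2 + (E + (3 - J*2*(-4))) = 2 + (E + (3 - 2*J*(-4))) = 2 + (E + (3 - (-8)*J)) = 2 + (E + (3 + 8*J)) = 2 + (3 + E + 8*J) = 5 + E + 8*J)
(d(8, -5) + (9 - 9*(-7)))*247 = ((5 - 5 + 8*8) + (9 - 9*(-7)))*247 = ((5 - 5 + 64) + (9 + 63))*247 = (64 + 72)*247 = 136*247 = 33592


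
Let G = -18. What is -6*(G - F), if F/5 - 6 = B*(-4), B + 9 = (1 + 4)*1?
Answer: 768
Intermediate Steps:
B = -4 (B = -9 + (1 + 4)*1 = -9 + 5*1 = -9 + 5 = -4)
F = 110 (F = 30 + 5*(-4*(-4)) = 30 + 5*16 = 30 + 80 = 110)
-6*(G - F) = -6*(-18 - 1*110) = -6*(-18 - 110) = -6*(-128) = 768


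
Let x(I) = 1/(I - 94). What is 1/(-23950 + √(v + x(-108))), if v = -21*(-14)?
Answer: -4837900/115867645613 - √11996174/115867645613 ≈ -4.1784e-5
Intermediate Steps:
x(I) = 1/(-94 + I)
v = 294
1/(-23950 + √(v + x(-108))) = 1/(-23950 + √(294 + 1/(-94 - 108))) = 1/(-23950 + √(294 + 1/(-202))) = 1/(-23950 + √(294 - 1/202)) = 1/(-23950 + √(59387/202)) = 1/(-23950 + √11996174/202)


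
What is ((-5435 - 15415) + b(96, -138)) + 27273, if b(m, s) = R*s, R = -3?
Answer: 6837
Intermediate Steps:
b(m, s) = -3*s
((-5435 - 15415) + b(96, -138)) + 27273 = ((-5435 - 15415) - 3*(-138)) + 27273 = (-20850 + 414) + 27273 = -20436 + 27273 = 6837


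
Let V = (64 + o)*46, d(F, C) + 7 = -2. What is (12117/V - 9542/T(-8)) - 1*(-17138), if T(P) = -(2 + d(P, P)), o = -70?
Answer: 10130735/644 ≈ 15731.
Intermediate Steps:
d(F, C) = -9 (d(F, C) = -7 - 2 = -9)
T(P) = 7 (T(P) = -(2 - 9) = -1*(-7) = 7)
V = -276 (V = (64 - 70)*46 = -6*46 = -276)
(12117/V - 9542/T(-8)) - 1*(-17138) = (12117/(-276) - 9542/7) - 1*(-17138) = (12117*(-1/276) - 9542*⅐) + 17138 = (-4039/92 - 9542/7) + 17138 = -906137/644 + 17138 = 10130735/644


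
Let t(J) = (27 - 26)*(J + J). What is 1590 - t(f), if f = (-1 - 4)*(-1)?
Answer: 1580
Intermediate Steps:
f = 5 (f = -5*(-1) = 5)
t(J) = 2*J (t(J) = 1*(2*J) = 2*J)
1590 - t(f) = 1590 - 2*5 = 1590 - 1*10 = 1590 - 10 = 1580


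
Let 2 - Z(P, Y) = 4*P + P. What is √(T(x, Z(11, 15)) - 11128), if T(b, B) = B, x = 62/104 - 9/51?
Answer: I*√11181 ≈ 105.74*I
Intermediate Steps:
Z(P, Y) = 2 - 5*P (Z(P, Y) = 2 - (4*P + P) = 2 - 5*P)
x = 371/884 (x = 62*(1/104) - 9*1/51 = 31/52 - 3/17 = 371/884 ≈ 0.41968)
√(T(x, Z(11, 15)) - 11128) = √((2 - 5*11) - 11128) = √((2 - 55) - 11128) = √(-53 - 11128) = √(-11181) = I*√11181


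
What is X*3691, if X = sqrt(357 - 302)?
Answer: 3691*sqrt(55) ≈ 27373.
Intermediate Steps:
X = sqrt(55) ≈ 7.4162
X*3691 = sqrt(55)*3691 = 3691*sqrt(55)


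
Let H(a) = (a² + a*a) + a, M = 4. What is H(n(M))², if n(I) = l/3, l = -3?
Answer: 1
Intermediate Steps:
n(I) = -1 (n(I) = -3/3 = -3*⅓ = -1)
H(a) = a + 2*a² (H(a) = (a² + a²) + a = 2*a² + a = a + 2*a²)
H(n(M))² = (-(1 + 2*(-1)))² = (-(1 - 2))² = (-1*(-1))² = 1² = 1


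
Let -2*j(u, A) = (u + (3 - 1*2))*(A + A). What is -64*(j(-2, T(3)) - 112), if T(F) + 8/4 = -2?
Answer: 7424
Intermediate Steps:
T(F) = -4 (T(F) = -2 - 2 = -4)
j(u, A) = -A*(1 + u) (j(u, A) = -(u + (3 - 1*2))*(A + A)/2 = -(u + (3 - 2))*2*A/2 = -(u + 1)*2*A/2 = -(1 + u)*2*A/2 = -A*(1 + u))
-64*(j(-2, T(3)) - 112) = -64*(-1*(-4)*(1 - 2) - 112) = -64*(-1*(-4)*(-1) - 112) = -64*(-4 - 112) = -64*(-116) = 7424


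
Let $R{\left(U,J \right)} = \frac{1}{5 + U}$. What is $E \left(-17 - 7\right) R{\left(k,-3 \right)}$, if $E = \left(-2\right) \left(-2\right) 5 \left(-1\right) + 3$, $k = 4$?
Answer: $\frac{136}{3} \approx 45.333$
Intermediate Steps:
$E = -17$ ($E = 4 \cdot 5 \left(-1\right) + 3 = 20 \left(-1\right) + 3 = -20 + 3 = -17$)
$E \left(-17 - 7\right) R{\left(k,-3 \right)} = \frac{\left(-17\right) \left(-17 - 7\right)}{5 + 4} = \frac{\left(-17\right) \left(-24\right)}{9} = 408 \cdot \frac{1}{9} = \frac{136}{3}$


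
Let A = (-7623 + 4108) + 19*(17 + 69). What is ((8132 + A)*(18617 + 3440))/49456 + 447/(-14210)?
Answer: 979614317819/351384880 ≈ 2787.9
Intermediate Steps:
A = -1881 (A = -3515 + 19*86 = -3515 + 1634 = -1881)
((8132 + A)*(18617 + 3440))/49456 + 447/(-14210) = ((8132 - 1881)*(18617 + 3440))/49456 + 447/(-14210) = (6251*22057)*(1/49456) + 447*(-1/14210) = 137878307*(1/49456) - 447/14210 = 137878307/49456 - 447/14210 = 979614317819/351384880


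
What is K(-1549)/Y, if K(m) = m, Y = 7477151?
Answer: -1549/7477151 ≈ -0.00020716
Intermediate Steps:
K(-1549)/Y = -1549/7477151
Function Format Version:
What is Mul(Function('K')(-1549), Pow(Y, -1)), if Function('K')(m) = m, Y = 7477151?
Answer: Rational(-1549, 7477151) ≈ -0.00020716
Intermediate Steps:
Mul(Function('K')(-1549), Pow(Y, -1)) = Mul(-1549, Pow(7477151, -1)) = Mul(-1549, Rational(1, 7477151)) = Rational(-1549, 7477151)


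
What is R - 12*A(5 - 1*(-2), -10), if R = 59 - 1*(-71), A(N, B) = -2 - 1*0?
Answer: 154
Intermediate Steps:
A(N, B) = -2 (A(N, B) = -2 + 0 = -2)
R = 130 (R = 59 + 71 = 130)
R - 12*A(5 - 1*(-2), -10) = 130 - 12*(-2) = 130 + 24 = 154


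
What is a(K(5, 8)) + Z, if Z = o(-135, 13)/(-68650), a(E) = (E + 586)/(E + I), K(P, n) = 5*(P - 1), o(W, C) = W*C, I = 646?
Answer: 1425691/1524030 ≈ 0.93547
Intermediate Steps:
o(W, C) = C*W
K(P, n) = -5 + 5*P (K(P, n) = 5*(-1 + P) = -5 + 5*P)
a(E) = (586 + E)/(646 + E) (a(E) = (E + 586)/(E + 646) = (586 + E)/(646 + E))
Z = 351/13730 (Z = (13*(-135))/(-68650) = -1755*(-1/68650) = 351/13730 ≈ 0.025564)
a(K(5, 8)) + Z = (586 + (-5 + 5*5))/(646 + (-5 + 5*5)) + 351/13730 = (586 + (-5 + 25))/(646 + (-5 + 25)) + 351/13730 = (586 + 20)/(646 + 20) + 351/13730 = 606/666 + 351/13730 = (1/666)*606 + 351/13730 = 101/111 + 351/13730 = 1425691/1524030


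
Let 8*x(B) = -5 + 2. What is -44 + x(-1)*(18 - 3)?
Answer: -397/8 ≈ -49.625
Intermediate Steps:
x(B) = -3/8 (x(B) = (-5 + 2)/8 = (⅛)*(-3) = -3/8)
-44 + x(-1)*(18 - 3) = -44 - 3*(18 - 3)/8 = -44 - 3/8*15 = -44 - 45/8 = -397/8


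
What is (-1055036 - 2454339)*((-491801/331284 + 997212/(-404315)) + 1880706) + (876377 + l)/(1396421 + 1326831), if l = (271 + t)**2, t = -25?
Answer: -30093169762841898472935896209/4559509862267199 ≈ -6.6001e+12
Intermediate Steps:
l = 60516 (l = (271 - 25)**2 = 246**2 = 60516)
(-1055036 - 2454339)*((-491801/331284 + 997212/(-404315)) + 1880706) + (876377 + l)/(1396421 + 1326831) = (-1055036 - 2454339)*((-491801/331284 + 997212/(-404315)) + 1880706) + (876377 + 60516)/(1396421 + 1326831) = -3509375*((-491801*1/331284 + 997212*(-1/404315)) + 1880706) + 936893/2723252 = -3509375*((-491801/331284 - 997212/404315) + 1880706) + 936893*(1/2723252) = -3509375*(-529202901523/133943090460 + 1880706) + 936893/2723252 = -3509375*251907044683763237/133943090460 + 936893/2723252 = -176807256987416321969375/26788618092 + 936893/2723252 = -30093169762841898472935896209/4559509862267199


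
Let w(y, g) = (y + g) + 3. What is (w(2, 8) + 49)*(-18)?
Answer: -1116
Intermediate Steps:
w(y, g) = 3 + g + y (w(y, g) = (g + y) + 3 = 3 + g + y)
(w(2, 8) + 49)*(-18) = ((3 + 8 + 2) + 49)*(-18) = (13 + 49)*(-18) = 62*(-18) = -1116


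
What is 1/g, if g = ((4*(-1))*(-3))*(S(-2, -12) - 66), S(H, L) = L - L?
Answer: -1/792 ≈ -0.0012626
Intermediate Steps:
S(H, L) = 0
g = -792 (g = ((4*(-1))*(-3))*(0 - 66) = -4*(-3)*(-66) = 12*(-66) = -792)
1/g = 1/(-792) = -1/792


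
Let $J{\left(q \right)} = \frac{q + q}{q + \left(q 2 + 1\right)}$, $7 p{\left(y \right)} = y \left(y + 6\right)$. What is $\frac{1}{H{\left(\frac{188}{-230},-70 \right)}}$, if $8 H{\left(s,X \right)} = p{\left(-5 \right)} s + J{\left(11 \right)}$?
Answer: $\frac{21896}{3369} \approx 6.4993$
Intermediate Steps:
$p{\left(y \right)} = \frac{y \left(6 + y\right)}{7}$ ($p{\left(y \right)} = \frac{y \left(y + 6\right)}{7} = \frac{y \left(6 + y\right)}{7}$)
$J{\left(q \right)} = \frac{2 q}{1 + 3 q}$ ($J{\left(q \right)} = \frac{2 q}{q + \left(2 q + 1\right)} = \frac{2 q}{q + \left(1 + 2 q\right)} = \frac{2 q}{1 + 3 q}$)
$H{\left(s,X \right)} = \frac{11}{136} - \frac{5 s}{56}$ ($H{\left(s,X \right)} = \frac{\frac{1}{7} \left(-5\right) \left(6 - 5\right) s + 2 \cdot 11 \frac{1}{1 + 3 \cdot 11}}{8} = \frac{\frac{1}{7} \left(-5\right) 1 s + 2 \cdot 11 \frac{1}{1 + 33}}{8} = \frac{- \frac{5 s}{7} + 2 \cdot 11 \cdot \frac{1}{34}}{8} = \frac{- \frac{5 s}{7} + \frac{11}{17}}{8} = \frac{\frac{11}{17} - \frac{5 s}{7}}{8} = \frac{11}{136} - \frac{5 s}{56}$)
$\frac{1}{H{\left(\frac{188}{-230},-70 \right)}} = \frac{1}{\frac{11}{136} - \frac{5 \frac{188}{-230}}{56}} = \frac{1}{\frac{11}{136} - \frac{5 \cdot 188 \left(- \frac{1}{230}\right)}{56}} = \frac{1}{\frac{11}{136} - - \frac{47}{644}} = \frac{1}{\frac{11}{136} + \frac{47}{644}} = \frac{1}{\frac{3369}{21896}} = \frac{21896}{3369}$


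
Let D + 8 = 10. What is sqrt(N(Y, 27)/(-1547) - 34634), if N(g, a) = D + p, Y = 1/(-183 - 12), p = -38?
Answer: I*sqrt(82886344814)/1547 ≈ 186.1*I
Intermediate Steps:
D = 2 (D = -8 + 10 = 2)
Y = -1/195 (Y = 1/(-195) = -1/195 ≈ -0.0051282)
N(g, a) = -36 (N(g, a) = 2 - 38 = -36)
sqrt(N(Y, 27)/(-1547) - 34634) = sqrt(-36/(-1547) - 34634) = sqrt(-36*(-1/1547) - 34634) = sqrt(36/1547 - 34634) = sqrt(-53578762/1547) = I*sqrt(82886344814)/1547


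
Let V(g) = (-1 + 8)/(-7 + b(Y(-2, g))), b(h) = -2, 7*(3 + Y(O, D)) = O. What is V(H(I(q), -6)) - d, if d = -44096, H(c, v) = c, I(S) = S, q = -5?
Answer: 396857/9 ≈ 44095.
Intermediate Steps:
Y(O, D) = -3 + O/7
V(g) = -7/9 (V(g) = (-1 + 8)/(-7 - 2) = 7/(-9) = 7*(-1/9) = -7/9)
V(H(I(q), -6)) - d = -7/9 - 1*(-44096) = -7/9 + 44096 = 396857/9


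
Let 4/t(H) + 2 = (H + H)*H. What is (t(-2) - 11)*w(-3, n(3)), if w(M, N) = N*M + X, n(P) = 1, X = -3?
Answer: 62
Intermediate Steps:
w(M, N) = -3 + M*N (w(M, N) = N*M - 3 = M*N - 3 = -3 + M*N)
t(H) = 4/(-2 + 2*H²) (t(H) = 4/(-2 + (H + H)*H) = 4/(-2 + (2*H)*H) = 4/(-2 + 2*H²))
(t(-2) - 11)*w(-3, n(3)) = (2/(-1 + (-2)²) - 11)*(-3 - 3*1) = (2/(-1 + 4) - 11)*(-3 - 3) = (2/3 - 11)*(-6) = (2*(⅓) - 11)*(-6) = (⅔ - 11)*(-6) = -31/3*(-6) = 62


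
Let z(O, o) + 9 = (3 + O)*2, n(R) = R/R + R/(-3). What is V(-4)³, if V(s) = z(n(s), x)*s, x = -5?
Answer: -8000/27 ≈ -296.30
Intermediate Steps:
n(R) = 1 - R/3 (n(R) = 1 + R*(-⅓) = 1 - R/3)
z(O, o) = -3 + 2*O (z(O, o) = -9 + (3 + O)*2 = -9 + (6 + 2*O) = -3 + 2*O)
V(s) = s*(-1 - 2*s/3) (V(s) = (-3 + 2*(1 - s/3))*s = (-3 + (2 - 2*s/3))*s = (-1 - 2*s/3)*s = s*(-1 - 2*s/3))
V(-4)³ = (-⅓*(-4)*(3 + 2*(-4)))³ = (-⅓*(-4)*(3 - 8))³ = (-⅓*(-4)*(-5))³ = (-20/3)³ = -8000/27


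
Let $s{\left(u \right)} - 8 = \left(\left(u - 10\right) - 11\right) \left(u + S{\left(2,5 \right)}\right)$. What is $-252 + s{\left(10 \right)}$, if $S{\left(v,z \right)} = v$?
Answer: $-376$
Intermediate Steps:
$s{\left(u \right)} = 8 + \left(-21 + u\right) \left(2 + u\right)$ ($s{\left(u \right)} = 8 + \left(\left(u - 10\right) - 11\right) \left(u + 2\right) = 8 + \left(\left(-10 + u\right) - 11\right) \left(2 + u\right) = 8 + \left(-21 + u\right) \left(2 + u\right)$)
$-252 + s{\left(10 \right)} = -252 - \left(224 - 100\right) = -252 - 124 = -376$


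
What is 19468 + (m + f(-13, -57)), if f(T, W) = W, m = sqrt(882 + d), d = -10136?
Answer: 19411 + I*sqrt(9254) ≈ 19411.0 + 96.198*I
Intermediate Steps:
m = I*sqrt(9254) (m = sqrt(882 - 10136) = sqrt(-9254) = I*sqrt(9254) ≈ 96.198*I)
19468 + (m + f(-13, -57)) = 19468 + (I*sqrt(9254) - 57) = 19468 + (-57 + I*sqrt(9254)) = 19411 + I*sqrt(9254)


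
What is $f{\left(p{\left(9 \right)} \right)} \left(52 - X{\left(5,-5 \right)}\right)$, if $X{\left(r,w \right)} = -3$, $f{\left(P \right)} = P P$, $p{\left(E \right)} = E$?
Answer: $4455$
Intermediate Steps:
$f{\left(P \right)} = P^{2}$
$f{\left(p{\left(9 \right)} \right)} \left(52 - X{\left(5,-5 \right)}\right) = 9^{2} \left(52 - -3\right) = 81 \left(52 + 3\right) = 81 \cdot 55 = 4455$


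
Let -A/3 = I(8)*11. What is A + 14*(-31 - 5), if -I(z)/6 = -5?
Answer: -1494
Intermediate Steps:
I(z) = 30 (I(z) = -6*(-5) = 30)
A = -990 (A = -90*11 = -3*330 = -990)
A + 14*(-31 - 5) = -990 + 14*(-31 - 5) = -990 + 14*(-36) = -990 - 504 = -1494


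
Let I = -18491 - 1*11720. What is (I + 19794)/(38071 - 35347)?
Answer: -10417/2724 ≈ -3.8242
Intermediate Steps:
I = -30211 (I = -18491 - 11720 = -30211)
(I + 19794)/(38071 - 35347) = (-30211 + 19794)/(38071 - 35347) = -10417/2724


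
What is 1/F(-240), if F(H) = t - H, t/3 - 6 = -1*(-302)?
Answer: 1/1164 ≈ 0.00085911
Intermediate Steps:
t = 924 (t = 18 + 3*(-1*(-302)) = 18 + 3*302 = 18 + 906 = 924)
F(H) = 924 - H
1/F(-240) = 1/(924 - 1*(-240)) = 1/(924 + 240) = 1/1164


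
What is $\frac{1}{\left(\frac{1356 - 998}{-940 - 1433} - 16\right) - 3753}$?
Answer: $- \frac{2373}{8944195} \approx -0.00026531$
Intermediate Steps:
$\frac{1}{\left(\frac{1356 - 998}{-940 - 1433} - 16\right) - 3753} = \frac{1}{\left(\frac{358}{-2373} - 16\right) - 3753} = \frac{1}{\left(358 \left(- \frac{1}{2373}\right) - 16\right) - 3753} = \frac{1}{\left(- \frac{358}{2373} - 16\right) - 3753} = \frac{1}{- \frac{38326}{2373} - 3753} = \frac{1}{- \frac{8944195}{2373}} = - \frac{2373}{8944195}$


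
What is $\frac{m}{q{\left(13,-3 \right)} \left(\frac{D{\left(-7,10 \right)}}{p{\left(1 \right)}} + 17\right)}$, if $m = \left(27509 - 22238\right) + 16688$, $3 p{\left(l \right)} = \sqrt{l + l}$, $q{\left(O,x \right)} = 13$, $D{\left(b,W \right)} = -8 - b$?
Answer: $\frac{746606}{7397} + \frac{65877 \sqrt{2}}{7397} \approx 113.53$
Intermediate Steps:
$p{\left(l \right)} = \frac{\sqrt{2} \sqrt{l}}{3}$ ($p{\left(l \right)} = \frac{\sqrt{l + l}}{3} = \frac{\sqrt{2 l}}{3} = \frac{\sqrt{2} \sqrt{l}}{3}$)
$m = 21959$ ($m = \left(27509 - 22238\right) + 16688 = 5271 + 16688 = 21959$)
$\frac{m}{q{\left(13,-3 \right)} \left(\frac{D{\left(-7,10 \right)}}{p{\left(1 \right)}} + 17\right)} = \frac{21959}{13 \left(\frac{-8 - -7}{\frac{1}{3} \sqrt{2} \sqrt{1}} + 17\right)} = \frac{21959}{13 \left(\frac{-8 + 7}{\frac{1}{3} \sqrt{2} \cdot 1} + 17\right)} = \frac{21959}{13 \left(- \frac{1}{\frac{1}{3} \sqrt{2}} + 17\right)} = \frac{21959}{13 \left(- \frac{3 \sqrt{2}}{2} + 17\right)} = \frac{21959}{13 \left(17 - \frac{3 \sqrt{2}}{2}\right)} = \frac{21959}{221 - \frac{39 \sqrt{2}}{2}}$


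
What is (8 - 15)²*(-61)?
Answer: -2989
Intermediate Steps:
(8 - 15)²*(-61) = (-7)²*(-61) = 49*(-61) = -2989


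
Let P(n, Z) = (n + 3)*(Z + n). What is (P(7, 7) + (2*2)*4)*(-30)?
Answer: -4680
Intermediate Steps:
P(n, Z) = (3 + n)*(Z + n)
(P(7, 7) + (2*2)*4)*(-30) = ((7² + 3*7 + 3*7 + 7*7) + (2*2)*4)*(-30) = ((49 + 21 + 21 + 49) + 4*4)*(-30) = (140 + 16)*(-30) = 156*(-30) = -4680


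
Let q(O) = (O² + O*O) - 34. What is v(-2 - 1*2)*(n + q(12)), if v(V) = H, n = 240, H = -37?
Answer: -18278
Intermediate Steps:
v(V) = -37
q(O) = -34 + 2*O² (q(O) = (O² + O²) - 34 = 2*O² - 34 = -34 + 2*O²)
v(-2 - 1*2)*(n + q(12)) = -37*(240 + (-34 + 2*12²)) = -37*(240 + (-34 + 2*144)) = -37*(240 + (-34 + 288)) = -37*(240 + 254) = -37*494 = -18278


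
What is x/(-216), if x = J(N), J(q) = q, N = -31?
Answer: 31/216 ≈ 0.14352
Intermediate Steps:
x = -31
x/(-216) = -31/(-216) = -31*(-1/216) = 31/216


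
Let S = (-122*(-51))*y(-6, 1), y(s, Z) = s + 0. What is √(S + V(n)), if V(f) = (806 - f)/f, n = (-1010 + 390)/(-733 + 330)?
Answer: 3*I*√408990/10 ≈ 191.86*I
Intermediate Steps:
y(s, Z) = s
n = 20/13 (n = -620/(-403) = -620*(-1/403) = 20/13 ≈ 1.5385)
S = -37332 (S = -122*(-51)*(-6) = 6222*(-6) = -37332)
V(f) = (806 - f)/f
√(S + V(n)) = √(-37332 + (806 - 1*20/13)/(20/13)) = √(-37332 + 13*(806 - 20/13)/20) = √(-37332 + (13/20)*(10458/13)) = √(-37332 + 5229/10) = √(-368091/10) = 3*I*√408990/10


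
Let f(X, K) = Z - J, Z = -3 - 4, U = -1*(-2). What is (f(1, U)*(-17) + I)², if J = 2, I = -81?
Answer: 5184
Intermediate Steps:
U = 2
Z = -7
f(X, K) = -9 (f(X, K) = -7 - 1*2 = -7 - 2 = -9)
(f(1, U)*(-17) + I)² = (-9*(-17) - 81)² = (153 - 81)² = 72² = 5184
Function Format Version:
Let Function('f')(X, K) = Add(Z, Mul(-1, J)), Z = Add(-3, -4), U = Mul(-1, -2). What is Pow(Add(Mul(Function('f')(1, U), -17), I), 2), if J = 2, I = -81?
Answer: 5184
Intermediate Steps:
U = 2
Z = -7
Function('f')(X, K) = -9 (Function('f')(X, K) = Add(-7, Mul(-1, 2)) = Add(-7, -2) = -9)
Pow(Add(Mul(Function('f')(1, U), -17), I), 2) = Pow(Add(Mul(-9, -17), -81), 2) = Pow(Add(153, -81), 2) = Pow(72, 2) = 5184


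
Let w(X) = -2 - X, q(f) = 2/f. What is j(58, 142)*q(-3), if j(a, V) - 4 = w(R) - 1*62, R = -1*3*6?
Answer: 28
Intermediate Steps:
R = -18 (R = -3*6 = -18)
j(a, V) = -42 (j(a, V) = 4 + ((-2 - 1*(-18)) - 1*62) = 4 + ((-2 + 18) - 62) = 4 + (16 - 62) = 4 - 46 = -42)
j(58, 142)*q(-3) = -84/(-3) = -84*(-1)/3 = -42*(-⅔) = 28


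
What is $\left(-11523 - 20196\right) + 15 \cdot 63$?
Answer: $-30774$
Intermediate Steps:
$\left(-11523 - 20196\right) + 15 \cdot 63 = -31719 + 945 = -30774$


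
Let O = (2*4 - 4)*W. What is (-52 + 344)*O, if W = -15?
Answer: -17520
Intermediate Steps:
O = -60 (O = (2*4 - 4)*(-15) = (8 - 4)*(-15) = 4*(-15) = -60)
(-52 + 344)*O = (-52 + 344)*(-60) = 292*(-60) = -17520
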